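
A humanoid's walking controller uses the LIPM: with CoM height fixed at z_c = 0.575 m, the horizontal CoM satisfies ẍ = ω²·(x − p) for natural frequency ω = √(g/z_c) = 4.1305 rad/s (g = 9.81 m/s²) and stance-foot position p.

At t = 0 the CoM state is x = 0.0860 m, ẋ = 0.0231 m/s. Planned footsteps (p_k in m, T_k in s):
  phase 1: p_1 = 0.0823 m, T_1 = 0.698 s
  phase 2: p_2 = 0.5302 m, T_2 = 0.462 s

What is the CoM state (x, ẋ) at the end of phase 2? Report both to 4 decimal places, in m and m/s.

phase 1: p=0.0823, T=0.698, ωT=2.883089, cosh=8.962674, sinh=8.906712; start (x,ẋ)=(0.086000, 0.023100) → end (x,ẋ)=(0.165273, 0.343158)
phase 2: p=0.5302, T=0.462, ωT=1.908291, cosh=3.444946, sinh=3.296612; start (x,ẋ)=(0.165273, 0.343158) → end (x,ẋ)=(-0.453074, -3.786925)

x = -0.4531, ẋ = -3.7869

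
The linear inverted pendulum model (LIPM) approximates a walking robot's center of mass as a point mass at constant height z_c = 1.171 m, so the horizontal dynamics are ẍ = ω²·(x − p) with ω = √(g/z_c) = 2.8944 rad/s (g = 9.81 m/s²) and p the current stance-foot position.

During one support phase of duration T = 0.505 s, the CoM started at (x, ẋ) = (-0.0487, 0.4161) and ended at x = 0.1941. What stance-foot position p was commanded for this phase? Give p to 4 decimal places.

p = -0.0090

ωT = 2.8944·0.505 = 1.461672; cosh(ωT) = 2.272507, sinh(ωT) = 2.040658
x(T) = p + (x₀−p)·cosh(ωT) + (ẋ₀/ω)·sinh(ωT) ⇒ p·(1 − cosh) = x(T) − x₀·cosh − (ẋ₀/ω)·sinh
numerator   = 0.1941 − (-0.0487)·2.272507 − (0.4161/2.8944)·2.040658 = 0.011405
denominator = 1 − 2.272507 = -1.272507
p = 0.011405 / -1.272507 = -0.0090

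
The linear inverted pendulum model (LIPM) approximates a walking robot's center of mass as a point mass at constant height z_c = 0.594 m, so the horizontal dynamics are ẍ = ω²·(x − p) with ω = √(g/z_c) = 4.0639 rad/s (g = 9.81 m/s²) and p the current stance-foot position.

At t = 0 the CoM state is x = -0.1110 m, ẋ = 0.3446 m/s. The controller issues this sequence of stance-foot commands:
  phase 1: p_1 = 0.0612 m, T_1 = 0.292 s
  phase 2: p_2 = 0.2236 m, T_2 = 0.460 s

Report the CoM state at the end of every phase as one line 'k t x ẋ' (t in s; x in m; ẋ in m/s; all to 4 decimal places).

phase 1: p=0.0612, T=0.292, ωT=1.186659, cosh=1.790678, sinh=1.485439; start (x,ẋ)=(-0.111000, 0.344600) → end (x,ẋ)=(-0.121196, -0.422448)
phase 2: p=0.2236, T=0.460, ωT=1.869394, cosh=3.319291, sinh=3.165074; start (x,ẋ)=(-0.121196, -0.422448) → end (x,ẋ)=(-1.249893, -5.837186)

1 0.2920 -0.1212 -0.4224
2 0.7520 -1.2499 -5.8372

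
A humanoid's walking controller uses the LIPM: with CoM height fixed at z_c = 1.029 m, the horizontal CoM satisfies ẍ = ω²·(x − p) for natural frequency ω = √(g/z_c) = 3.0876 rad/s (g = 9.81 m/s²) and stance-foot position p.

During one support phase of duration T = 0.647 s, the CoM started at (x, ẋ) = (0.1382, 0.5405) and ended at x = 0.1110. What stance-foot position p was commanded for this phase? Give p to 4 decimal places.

p = 0.3781

ωT = 3.0876·0.647 = 1.997677; cosh(ωT) = 3.753781, sinh(ωT) = 3.618131
x(T) = p + (x₀−p)·cosh(ωT) + (ẋ₀/ω)·sinh(ωT) ⇒ p·(1 − cosh) = x(T) − x₀·cosh − (ẋ₀/ω)·sinh
numerator   = 0.1110 − (0.1382)·3.753781 − (0.5405/3.0876)·3.618131 = -1.041145
denominator = 1 − 3.753781 = -2.753781
p = -1.041145 / -2.753781 = 0.3781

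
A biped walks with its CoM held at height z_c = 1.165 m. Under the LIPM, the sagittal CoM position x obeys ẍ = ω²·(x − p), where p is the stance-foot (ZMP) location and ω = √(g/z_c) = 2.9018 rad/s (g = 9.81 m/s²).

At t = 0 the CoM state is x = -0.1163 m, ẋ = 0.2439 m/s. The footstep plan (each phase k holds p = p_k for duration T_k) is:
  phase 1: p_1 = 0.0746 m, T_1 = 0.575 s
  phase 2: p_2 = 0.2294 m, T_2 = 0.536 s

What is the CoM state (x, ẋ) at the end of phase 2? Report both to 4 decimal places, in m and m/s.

x = -1.5014, ẋ = -4.8958

phase 1: p=0.0746, T=0.575, ωT=1.668535, cosh=2.746457, sinh=2.557934; start (x,ẋ)=(-0.116300, 0.243900) → end (x,ẋ)=(-0.234701, -0.747116)
phase 2: p=0.2294, T=0.536, ωT=1.555365, cosh=2.473963, sinh=2.262851; start (x,ẋ)=(-0.234701, -0.747116) → end (x,ẋ)=(-1.501377, -4.895783)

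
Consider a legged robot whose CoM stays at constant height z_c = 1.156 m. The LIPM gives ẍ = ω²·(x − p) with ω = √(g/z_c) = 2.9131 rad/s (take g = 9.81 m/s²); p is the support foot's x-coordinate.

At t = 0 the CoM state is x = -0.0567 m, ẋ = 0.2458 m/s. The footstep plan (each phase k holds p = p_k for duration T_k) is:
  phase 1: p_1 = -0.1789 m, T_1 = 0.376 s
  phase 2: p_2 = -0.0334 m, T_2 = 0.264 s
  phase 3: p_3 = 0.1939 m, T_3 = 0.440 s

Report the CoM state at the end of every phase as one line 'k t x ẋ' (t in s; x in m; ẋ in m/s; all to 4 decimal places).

phase 1: p=-0.1789, T=0.376, ωT=1.095326, cosh=1.662293, sinh=1.327863; start (x,ẋ)=(-0.056700, 0.245800) → end (x,ẋ)=(0.136274, 0.881285)
phase 2: p=-0.0334, T=0.264, ωT=0.769058, cosh=1.310591, sinh=0.847142; start (x,ẋ)=(0.136274, 0.881285) → end (x,ẋ)=(0.445255, 1.573728)
phase 3: p=0.1939, T=0.440, ωT=1.281764, cosh=1.940269, sinh=1.662721; start (x,ẋ)=(0.445255, 1.573728) → end (x,ẋ)=(1.579839, 4.270936)

1 0.3760 0.1363 0.8813
2 0.6400 0.4453 1.5737
3 1.0800 1.5798 4.2709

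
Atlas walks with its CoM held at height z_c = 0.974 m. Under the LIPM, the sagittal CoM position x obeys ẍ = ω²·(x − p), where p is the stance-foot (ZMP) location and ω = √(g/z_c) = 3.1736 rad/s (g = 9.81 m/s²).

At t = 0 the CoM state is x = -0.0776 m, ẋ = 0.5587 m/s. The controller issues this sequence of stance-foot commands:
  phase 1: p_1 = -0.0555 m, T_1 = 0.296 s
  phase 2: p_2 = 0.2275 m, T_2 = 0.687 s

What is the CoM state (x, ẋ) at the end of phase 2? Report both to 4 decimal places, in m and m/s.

x = 0.6976, ẋ = 1.6212

phase 1: p=-0.0555, T=0.296, ωT=0.939386, cosh=1.474638, sinh=1.083771; start (x,ẋ)=(-0.077600, 0.558700) → end (x,ẋ)=(0.102704, 0.747869)
phase 2: p=0.2275, T=0.687, ωT=2.180263, cosh=4.480823, sinh=4.367812; start (x,ẋ)=(0.102704, 0.747869) → end (x,ẋ)=(0.697600, 1.621185)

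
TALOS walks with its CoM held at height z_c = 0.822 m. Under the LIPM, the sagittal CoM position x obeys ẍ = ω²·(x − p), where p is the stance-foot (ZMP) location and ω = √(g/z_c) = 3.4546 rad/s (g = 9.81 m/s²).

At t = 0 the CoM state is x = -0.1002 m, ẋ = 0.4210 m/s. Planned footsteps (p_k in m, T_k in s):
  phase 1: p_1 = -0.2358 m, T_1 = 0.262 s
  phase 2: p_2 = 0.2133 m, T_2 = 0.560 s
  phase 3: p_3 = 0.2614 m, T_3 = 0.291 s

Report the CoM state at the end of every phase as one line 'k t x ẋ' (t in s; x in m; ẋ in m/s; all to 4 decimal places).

1 0.2620 0.0852 1.0898
2 0.8220 0.8298 2.3511
3 1.1130 1.9474 5.9662

phase 1: p=-0.2358, T=0.262, ωT=0.905105, cosh=1.438346, sinh=1.033846; start (x,ẋ)=(-0.100200, 0.421000) → end (x,ẋ)=(0.085231, 1.089842)
phase 2: p=0.2133, T=0.560, ωT=1.934576, cosh=3.532797, sinh=3.388312; start (x,ẋ)=(0.085231, 1.089842) → end (x,ẋ)=(0.829788, 2.351110)
phase 3: p=0.2614, T=0.291, ωT=1.005289, cosh=1.549317, sinh=1.183378; start (x,ẋ)=(0.829788, 2.351110) → end (x,ẋ)=(1.947389, 5.966241)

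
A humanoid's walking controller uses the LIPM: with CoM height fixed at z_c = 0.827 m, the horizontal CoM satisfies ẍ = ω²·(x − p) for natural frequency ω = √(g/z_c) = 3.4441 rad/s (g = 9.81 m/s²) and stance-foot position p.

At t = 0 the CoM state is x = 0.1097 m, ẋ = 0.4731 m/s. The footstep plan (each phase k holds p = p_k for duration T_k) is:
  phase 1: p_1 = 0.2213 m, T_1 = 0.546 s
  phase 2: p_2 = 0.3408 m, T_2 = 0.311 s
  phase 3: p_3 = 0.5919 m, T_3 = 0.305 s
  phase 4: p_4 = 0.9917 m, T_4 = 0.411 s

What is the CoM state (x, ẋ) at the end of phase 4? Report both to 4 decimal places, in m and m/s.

phase 1: p=0.2213, T=0.546, ωT=1.880479, cosh=3.354580, sinh=3.202063; start (x,ẋ)=(0.109700, 0.473100) → end (x,ẋ)=(0.286781, 0.356302)
phase 2: p=0.3408, T=0.311, ωT=1.071115, cosh=1.630629, sinh=1.288003; start (x,ẋ)=(0.286781, 0.356302) → end (x,ẋ)=(0.385963, 0.341369)
phase 3: p=0.5919, T=0.305, ωT=1.050450, cosh=1.604359, sinh=1.254579; start (x,ẋ)=(0.385963, 0.341369) → end (x,ẋ)=(0.385853, -0.342153)
phase 4: p=0.9917, T=0.411, ωT=1.415525, cosh=2.180723, sinh=1.937925; start (x,ẋ)=(0.385853, -0.342153) → end (x,ẋ)=(-0.522006, -4.789809)

x = -0.5220, ẋ = -4.7898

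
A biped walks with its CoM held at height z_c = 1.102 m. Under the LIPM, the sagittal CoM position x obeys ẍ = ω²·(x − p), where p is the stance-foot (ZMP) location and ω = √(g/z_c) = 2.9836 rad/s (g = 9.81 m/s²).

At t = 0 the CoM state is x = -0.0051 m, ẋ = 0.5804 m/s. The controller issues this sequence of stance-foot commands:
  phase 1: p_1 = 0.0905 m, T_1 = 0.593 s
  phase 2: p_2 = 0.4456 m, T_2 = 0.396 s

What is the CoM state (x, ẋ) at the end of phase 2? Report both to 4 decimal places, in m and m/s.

phase 1: p=0.0905, T=0.593, ωT=1.769275, cosh=3.018527, sinh=2.848070; start (x,ẋ)=(-0.005100, 0.580400) → end (x,ẋ)=(0.355964, 0.939592)
phase 2: p=0.4456, T=0.396, ωT=1.181506, cosh=1.783047, sinh=1.476231; start (x,ẋ)=(0.355964, 0.939592) → end (x,ẋ)=(0.750668, 1.280537)

x = 0.7507, ẋ = 1.2805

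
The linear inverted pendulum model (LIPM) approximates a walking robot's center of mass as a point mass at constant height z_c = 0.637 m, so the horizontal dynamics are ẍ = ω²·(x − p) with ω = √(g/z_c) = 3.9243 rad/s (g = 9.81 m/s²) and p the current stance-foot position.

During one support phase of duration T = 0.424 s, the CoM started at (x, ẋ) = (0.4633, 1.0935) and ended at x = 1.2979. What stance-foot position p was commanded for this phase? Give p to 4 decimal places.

ωT = 3.9243·0.424 = 1.663903; cosh(ωT) = 2.734639, sinh(ωT) = 2.545240
x(T) = p + (x₀−p)·cosh(ωT) + (ẋ₀/ω)·sinh(ωT) ⇒ p·(1 − cosh) = x(T) − x₀·cosh − (ẋ₀/ω)·sinh
numerator   = 1.2979 − (0.4633)·2.734639 − (1.0935/3.9243)·2.545240 = -0.678285
denominator = 1 − 2.734639 = -1.734639
p = -0.678285 / -1.734639 = 0.3910

p = 0.3910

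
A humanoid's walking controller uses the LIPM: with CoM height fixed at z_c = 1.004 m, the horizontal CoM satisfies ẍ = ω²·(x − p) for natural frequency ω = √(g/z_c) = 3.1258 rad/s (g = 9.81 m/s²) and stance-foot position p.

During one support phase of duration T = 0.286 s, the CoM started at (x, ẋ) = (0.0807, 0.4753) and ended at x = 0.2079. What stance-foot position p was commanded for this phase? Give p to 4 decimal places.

ωT = 3.1258·0.286 = 0.893979; cosh(ωT) = 1.426931, sinh(ωT) = 1.017906
x(T) = p + (x₀−p)·cosh(ωT) + (ẋ₀/ω)·sinh(ωT) ⇒ p·(1 − cosh) = x(T) − x₀·cosh − (ẋ₀/ω)·sinh
numerator   = 0.2079 − (0.0807)·1.426931 − (0.4753/3.1258)·1.017906 = -0.062033
denominator = 1 − 1.426931 = -0.426931
p = -0.062033 / -0.426931 = 0.1453

p = 0.1453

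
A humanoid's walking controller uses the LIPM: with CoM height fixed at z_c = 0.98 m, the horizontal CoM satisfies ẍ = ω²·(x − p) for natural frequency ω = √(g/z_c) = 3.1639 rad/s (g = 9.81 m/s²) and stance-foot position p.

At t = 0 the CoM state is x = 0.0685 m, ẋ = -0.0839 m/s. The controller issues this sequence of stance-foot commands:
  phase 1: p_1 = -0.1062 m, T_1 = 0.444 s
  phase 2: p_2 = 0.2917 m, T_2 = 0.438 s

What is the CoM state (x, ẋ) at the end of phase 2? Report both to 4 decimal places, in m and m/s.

x = 0.6597, ẋ = 1.4400

phase 1: p=-0.1062, T=0.444, ωT=1.404772, cosh=2.160010, sinh=1.914586; start (x,ẋ)=(0.068500, -0.083900) → end (x,ẋ)=(0.220383, 0.877031)
phase 2: p=0.2917, T=0.438, ωT=1.385788, cosh=2.124051, sinh=1.873925; start (x,ẋ)=(0.220383, 0.877031) → end (x,ẋ)=(0.659669, 1.440026)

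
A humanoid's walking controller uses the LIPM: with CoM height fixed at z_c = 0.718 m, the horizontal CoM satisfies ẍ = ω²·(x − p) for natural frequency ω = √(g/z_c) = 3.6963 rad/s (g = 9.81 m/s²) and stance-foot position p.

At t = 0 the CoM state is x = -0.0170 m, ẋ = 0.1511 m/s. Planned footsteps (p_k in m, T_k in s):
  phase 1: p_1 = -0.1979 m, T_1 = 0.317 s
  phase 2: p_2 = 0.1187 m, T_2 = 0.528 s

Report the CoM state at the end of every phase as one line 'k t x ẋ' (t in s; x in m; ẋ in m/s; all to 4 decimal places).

1 0.3170 0.1817 1.2427
2 0.8450 1.5046 5.2660

phase 1: p=-0.1979, T=0.317, ωT=1.171727, cosh=1.768697, sinh=1.458865; start (x,ẋ)=(-0.017000, 0.151100) → end (x,ẋ)=(0.181694, 1.242736)
phase 2: p=0.1187, T=0.528, ωT=1.951646, cosh=3.591155, sinh=3.449115; start (x,ẋ)=(0.181694, 1.242736) → end (x,ẋ)=(1.504550, 5.265962)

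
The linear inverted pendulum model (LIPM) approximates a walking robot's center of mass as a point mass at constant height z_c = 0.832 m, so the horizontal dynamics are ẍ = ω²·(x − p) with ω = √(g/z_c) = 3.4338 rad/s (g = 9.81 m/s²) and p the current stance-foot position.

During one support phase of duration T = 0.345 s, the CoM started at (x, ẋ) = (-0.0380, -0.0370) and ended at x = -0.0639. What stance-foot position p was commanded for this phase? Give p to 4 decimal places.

ωT = 3.4338·0.345 = 1.184661; cosh(ωT) = 1.787714, sinh(ωT) = 1.481864
x(T) = p + (x₀−p)·cosh(ωT) + (ẋ₀/ω)·sinh(ωT) ⇒ p·(1 − cosh) = x(T) − x₀·cosh − (ẋ₀/ω)·sinh
numerator   = -0.0639 − (-0.0380)·1.787714 − (-0.0370/3.4338)·1.481864 = 0.020001
denominator = 1 − 1.787714 = -0.787714
p = 0.020001 / -0.787714 = -0.0254

p = -0.0254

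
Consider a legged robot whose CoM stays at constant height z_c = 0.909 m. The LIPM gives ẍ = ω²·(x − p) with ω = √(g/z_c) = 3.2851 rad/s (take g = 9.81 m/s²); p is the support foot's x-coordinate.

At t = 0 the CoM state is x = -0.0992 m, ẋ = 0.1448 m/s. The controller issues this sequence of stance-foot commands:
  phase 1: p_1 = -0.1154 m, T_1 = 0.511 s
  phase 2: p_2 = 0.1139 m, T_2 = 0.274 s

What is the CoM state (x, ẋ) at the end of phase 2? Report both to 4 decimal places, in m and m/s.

phase 1: p=-0.1154, T=0.511, ωT=1.678686, cosh=2.772565, sinh=2.585946; start (x,ẋ)=(-0.099200, 0.144800) → end (x,ẋ)=(0.043498, 0.539088)
phase 2: p=0.1139, T=0.274, ωT=0.900117, cosh=1.433207, sinh=1.026685; start (x,ẋ)=(0.043498, 0.539088) → end (x,ẋ)=(0.181480, 0.535176)

x = 0.1815, ẋ = 0.5352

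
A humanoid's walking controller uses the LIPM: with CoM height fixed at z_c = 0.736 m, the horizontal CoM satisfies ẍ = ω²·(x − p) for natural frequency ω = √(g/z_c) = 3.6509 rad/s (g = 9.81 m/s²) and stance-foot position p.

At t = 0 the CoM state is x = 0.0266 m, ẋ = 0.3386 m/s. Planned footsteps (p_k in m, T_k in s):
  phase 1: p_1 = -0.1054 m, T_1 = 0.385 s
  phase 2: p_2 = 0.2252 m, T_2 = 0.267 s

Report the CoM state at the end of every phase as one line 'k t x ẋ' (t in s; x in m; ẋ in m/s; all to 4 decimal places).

phase 1: p=-0.1054, T=0.385, ωT=1.405597, cosh=2.161590, sinh=1.916369; start (x,ẋ)=(0.026600, 0.338600) → end (x,ẋ)=(0.357662, 1.655448)
phase 2: p=0.2252, T=0.267, ωT=0.974790, cosh=1.513941, sinh=1.136670; start (x,ẋ)=(0.357662, 1.655448) → end (x,ẋ)=(0.941146, 3.055952)

1 0.3850 0.3577 1.6554
2 0.6520 0.9411 3.0560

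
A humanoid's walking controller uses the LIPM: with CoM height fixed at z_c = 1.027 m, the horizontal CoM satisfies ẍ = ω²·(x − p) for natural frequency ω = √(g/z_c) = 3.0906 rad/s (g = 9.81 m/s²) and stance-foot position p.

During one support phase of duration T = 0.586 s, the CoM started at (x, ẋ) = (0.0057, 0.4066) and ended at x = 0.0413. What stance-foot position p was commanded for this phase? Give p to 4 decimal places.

p = 0.1720

ωT = 3.0906·0.586 = 1.811092; cosh(ωT) = 3.140298, sinh(ωT) = 2.976823
x(T) = p + (x₀−p)·cosh(ωT) + (ẋ₀/ω)·sinh(ωT) ⇒ p·(1 − cosh) = x(T) − x₀·cosh − (ẋ₀/ω)·sinh
numerator   = 0.0413 − (0.0057)·3.140298 − (0.4066/3.0906)·2.976823 = -0.368231
denominator = 1 − 3.140298 = -2.140298
p = -0.368231 / -2.140298 = 0.1720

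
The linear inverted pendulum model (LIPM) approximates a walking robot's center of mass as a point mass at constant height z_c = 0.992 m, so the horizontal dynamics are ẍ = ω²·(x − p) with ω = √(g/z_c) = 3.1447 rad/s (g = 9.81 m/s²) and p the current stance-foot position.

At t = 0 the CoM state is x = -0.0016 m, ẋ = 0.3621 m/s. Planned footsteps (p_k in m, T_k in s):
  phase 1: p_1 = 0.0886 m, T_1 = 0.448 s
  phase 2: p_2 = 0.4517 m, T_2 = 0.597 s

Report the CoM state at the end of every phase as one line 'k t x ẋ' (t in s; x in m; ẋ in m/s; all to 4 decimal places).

1 0.4480 0.1145 0.2394
2 1.0450 -0.4331 -2.5834

phase 1: p=0.0886, T=0.448, ωT=1.408826, cosh=2.167789, sinh=1.923359; start (x,ẋ)=(-0.001600, 0.362100) → end (x,ẋ)=(0.114533, 0.239392)
phase 2: p=0.4517, T=0.597, ωT=1.877386, cosh=3.344693, sinh=3.191703; start (x,ẋ)=(0.114533, 0.239392) → end (x,ẋ)=(-0.433051, -2.583438)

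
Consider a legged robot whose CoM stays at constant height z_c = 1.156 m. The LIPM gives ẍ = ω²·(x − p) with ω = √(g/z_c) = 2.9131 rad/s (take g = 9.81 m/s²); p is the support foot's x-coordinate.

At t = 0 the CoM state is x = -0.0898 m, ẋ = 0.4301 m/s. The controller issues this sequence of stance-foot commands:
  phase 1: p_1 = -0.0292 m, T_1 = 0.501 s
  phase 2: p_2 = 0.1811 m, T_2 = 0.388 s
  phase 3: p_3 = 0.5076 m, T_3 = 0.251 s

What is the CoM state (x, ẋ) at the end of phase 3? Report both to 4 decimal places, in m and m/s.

x = 0.5983, ẋ = 0.8390

phase 1: p=-0.0292, T=0.501, ωT=1.459463, cosh=2.268005, sinh=2.035644; start (x,ẋ)=(-0.089800, 0.430100) → end (x,ẋ)=(0.133908, 0.616109)
phase 2: p=0.1811, T=0.388, ωT=1.130283, cosh=1.709737, sinh=1.386795; start (x,ẋ)=(0.133908, 0.616109) → end (x,ẋ)=(0.393716, 0.862735)
phase 3: p=0.5076, T=0.251, ωT=0.731188, cosh=1.279442, sinh=0.798105; start (x,ẋ)=(0.393716, 0.862735) → end (x,ẋ)=(0.598257, 0.839044)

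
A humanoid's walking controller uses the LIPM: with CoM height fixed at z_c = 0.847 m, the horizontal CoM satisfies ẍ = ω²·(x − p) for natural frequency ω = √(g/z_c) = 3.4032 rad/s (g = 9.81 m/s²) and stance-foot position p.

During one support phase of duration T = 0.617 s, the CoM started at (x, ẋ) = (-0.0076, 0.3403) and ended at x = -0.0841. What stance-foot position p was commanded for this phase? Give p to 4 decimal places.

ωT = 3.4032·0.617 = 2.099774; cosh(ωT) = 4.143406, sinh(ωT) = 4.020922
x(T) = p + (x₀−p)·cosh(ωT) + (ẋ₀/ω)·sinh(ωT) ⇒ p·(1 − cosh) = x(T) − x₀·cosh − (ẋ₀/ω)·sinh
numerator   = -0.0841 − (-0.0076)·4.143406 − (0.3403/3.4032)·4.020922 = -0.454679
denominator = 1 − 4.143406 = -3.143406
p = -0.454679 / -3.143406 = 0.1446

p = 0.1446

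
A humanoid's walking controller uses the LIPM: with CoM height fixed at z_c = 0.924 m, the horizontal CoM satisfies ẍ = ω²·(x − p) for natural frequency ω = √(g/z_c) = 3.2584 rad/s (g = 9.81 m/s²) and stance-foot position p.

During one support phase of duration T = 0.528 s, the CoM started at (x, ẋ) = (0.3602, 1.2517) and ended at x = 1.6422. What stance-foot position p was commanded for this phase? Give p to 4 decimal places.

ωT = 3.2584·0.528 = 1.720435; cosh(ωT) = 2.882974, sinh(ωT) = 2.703986
x(T) = p + (x₀−p)·cosh(ωT) + (ẋ₀/ω)·sinh(ωT) ⇒ p·(1 − cosh) = x(T) − x₀·cosh − (ẋ₀/ω)·sinh
numerator   = 1.6422 − (0.3602)·2.882974 − (1.2517/3.2584)·2.703986 = -0.434971
denominator = 1 − 2.882974 = -1.882974
p = -0.434971 / -1.882974 = 0.2310

p = 0.2310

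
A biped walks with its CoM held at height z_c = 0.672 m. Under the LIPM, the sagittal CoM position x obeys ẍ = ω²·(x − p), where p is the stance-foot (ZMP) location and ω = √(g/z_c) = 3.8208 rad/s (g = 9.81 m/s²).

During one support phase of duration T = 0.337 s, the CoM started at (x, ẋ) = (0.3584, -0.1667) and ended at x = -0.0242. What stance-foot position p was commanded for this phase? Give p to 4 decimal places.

p = 0.6842

ωT = 3.8208·0.337 = 1.287610; cosh(ωT) = 1.950021, sinh(ωT) = 1.674092
x(T) = p + (x₀−p)·cosh(ωT) + (ẋ₀/ω)·sinh(ωT) ⇒ p·(1 − cosh) = x(T) − x₀·cosh − (ẋ₀/ω)·sinh
numerator   = -0.0242 − (0.3584)·1.950021 − (-0.1667/3.8208)·1.674092 = -0.650048
denominator = 1 − 1.950021 = -0.950021
p = -0.650048 / -0.950021 = 0.6842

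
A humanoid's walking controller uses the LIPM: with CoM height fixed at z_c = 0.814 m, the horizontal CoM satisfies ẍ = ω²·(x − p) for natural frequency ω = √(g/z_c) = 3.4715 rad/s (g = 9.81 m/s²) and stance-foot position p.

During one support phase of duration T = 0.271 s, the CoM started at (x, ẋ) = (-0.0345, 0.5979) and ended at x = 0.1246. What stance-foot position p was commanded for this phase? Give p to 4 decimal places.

ωT = 3.4715·0.271 = 0.940777; cosh(ωT) = 1.476147, sinh(ωT) = 1.085823
x(T) = p + (x₀−p)·cosh(ωT) + (ẋ₀/ω)·sinh(ωT) ⇒ p·(1 − cosh) = x(T) − x₀·cosh − (ẋ₀/ω)·sinh
numerator   = 0.1246 − (-0.0345)·1.476147 − (0.5979/3.4715)·1.085823 = -0.011485
denominator = 1 − 1.476147 = -0.476147
p = -0.011485 / -0.476147 = 0.0241

p = 0.0241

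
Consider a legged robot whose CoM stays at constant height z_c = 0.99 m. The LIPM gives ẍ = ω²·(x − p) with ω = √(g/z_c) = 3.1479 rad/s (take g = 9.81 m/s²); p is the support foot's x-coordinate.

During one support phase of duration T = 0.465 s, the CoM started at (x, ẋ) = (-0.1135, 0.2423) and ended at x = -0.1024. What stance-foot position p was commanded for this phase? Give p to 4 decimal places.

p = 0.0011

ωT = 3.1479·0.465 = 1.463774; cosh(ωT) = 2.276800, sinh(ωT) = 2.045439
x(T) = p + (x₀−p)·cosh(ωT) + (ẋ₀/ω)·sinh(ωT) ⇒ p·(1 − cosh) = x(T) − x₀·cosh − (ẋ₀/ω)·sinh
numerator   = -0.1024 − (-0.1135)·2.276800 − (0.2423/3.1479)·2.045439 = -0.001425
denominator = 1 − 2.276800 = -1.276800
p = -0.001425 / -1.276800 = 0.0011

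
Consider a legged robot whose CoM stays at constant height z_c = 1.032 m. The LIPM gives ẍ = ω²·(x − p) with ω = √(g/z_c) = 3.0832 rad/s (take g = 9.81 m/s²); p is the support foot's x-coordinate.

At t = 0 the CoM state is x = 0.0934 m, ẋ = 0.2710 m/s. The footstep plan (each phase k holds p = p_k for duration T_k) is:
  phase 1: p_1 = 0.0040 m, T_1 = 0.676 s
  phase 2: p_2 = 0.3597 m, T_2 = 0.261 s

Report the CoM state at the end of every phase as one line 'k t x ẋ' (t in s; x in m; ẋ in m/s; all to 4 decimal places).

1 0.6760 0.7167 2.1968
2 0.9370 1.4759 3.9318

phase 1: p=0.0040, T=0.676, ωT=2.084243, cosh=4.081453, sinh=3.957052; start (x,ẋ)=(0.093400, 0.271000) → end (x,ẋ)=(0.716690, 2.196788)
phase 2: p=0.3597, T=0.261, ωT=0.804715, cosh=1.341637, sinh=0.894422; start (x,ẋ)=(0.716690, 2.196788) → end (x,ẋ)=(1.475929, 3.931758)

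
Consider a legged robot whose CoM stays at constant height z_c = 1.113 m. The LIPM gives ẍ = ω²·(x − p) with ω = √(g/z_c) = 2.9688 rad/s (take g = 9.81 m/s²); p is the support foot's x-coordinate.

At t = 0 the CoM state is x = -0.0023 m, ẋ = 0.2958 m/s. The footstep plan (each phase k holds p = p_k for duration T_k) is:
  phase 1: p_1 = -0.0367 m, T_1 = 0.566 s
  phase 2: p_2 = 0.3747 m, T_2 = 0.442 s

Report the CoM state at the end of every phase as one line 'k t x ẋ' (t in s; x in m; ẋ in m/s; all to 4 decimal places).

1 0.5660 0.3169 1.0860
2 1.0080 0.8897 1.8676

phase 1: p=-0.0367, T=0.566, ωT=1.680341, cosh=2.776848, sinh=2.590537; start (x,ẋ)=(-0.002300, 0.295800) → end (x,ẋ)=(0.316935, 1.085955)
phase 2: p=0.3747, T=0.442, ωT=1.312210, cosh=1.991798, sinh=1.722574; start (x,ẋ)=(0.316935, 1.085955) → end (x,ẋ)=(0.889742, 1.867593)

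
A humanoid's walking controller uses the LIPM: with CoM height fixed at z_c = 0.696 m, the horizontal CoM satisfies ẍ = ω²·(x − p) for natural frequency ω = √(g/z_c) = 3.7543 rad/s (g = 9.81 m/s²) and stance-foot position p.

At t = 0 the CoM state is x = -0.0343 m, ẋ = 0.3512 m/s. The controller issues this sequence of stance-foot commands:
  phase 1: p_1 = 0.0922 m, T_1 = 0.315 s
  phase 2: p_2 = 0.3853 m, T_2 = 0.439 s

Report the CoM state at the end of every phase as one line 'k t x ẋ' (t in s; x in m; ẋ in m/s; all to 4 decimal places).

phase 1: p=0.0922, T=0.315, ωT=1.182605, cosh=1.784670, sinh=1.478191; start (x,ẋ)=(-0.034300, 0.351200) → end (x,ẋ)=(0.004718, -0.075245)
phase 2: p=0.3853, T=0.439, ωT=1.648138, cosh=2.694850, sinh=2.502442; start (x,ẋ)=(0.004718, -0.075245) → end (x,ẋ)=(-0.690466, -3.778308)

1 0.3150 0.0047 -0.0752
2 0.7540 -0.6905 -3.7783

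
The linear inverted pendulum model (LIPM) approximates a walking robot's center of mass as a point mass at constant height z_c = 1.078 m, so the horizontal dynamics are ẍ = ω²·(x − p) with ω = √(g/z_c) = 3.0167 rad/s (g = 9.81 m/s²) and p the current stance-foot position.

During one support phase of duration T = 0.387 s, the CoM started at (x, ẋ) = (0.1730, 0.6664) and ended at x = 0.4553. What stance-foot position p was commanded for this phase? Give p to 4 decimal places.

ωT = 3.0167·0.387 = 1.167463; cosh(ωT) = 1.762492, sinh(ωT) = 1.451337
x(T) = p + (x₀−p)·cosh(ωT) + (ẋ₀/ω)·sinh(ωT) ⇒ p·(1 − cosh) = x(T) − x₀·cosh − (ẋ₀/ω)·sinh
numerator   = 0.4553 − (0.1730)·1.762492 − (0.6664/3.0167)·1.451337 = -0.170217
denominator = 1 − 1.762492 = -0.762492
p = -0.170217 / -0.762492 = 0.2232

p = 0.2232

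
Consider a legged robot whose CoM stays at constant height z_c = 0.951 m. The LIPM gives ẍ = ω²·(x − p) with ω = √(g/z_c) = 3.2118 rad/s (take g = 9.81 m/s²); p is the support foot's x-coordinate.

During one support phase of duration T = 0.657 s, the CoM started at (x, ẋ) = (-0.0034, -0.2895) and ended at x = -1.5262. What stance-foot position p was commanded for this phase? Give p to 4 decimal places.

p = 0.3597

ωT = 3.2118·0.657 = 2.110153; cosh(ωT) = 4.185360, sinh(ωT) = 4.064140
x(T) = p + (x₀−p)·cosh(ωT) + (ẋ₀/ω)·sinh(ωT) ⇒ p·(1 − cosh) = x(T) − x₀·cosh − (ẋ₀/ω)·sinh
numerator   = -1.5262 − (-0.0034)·4.185360 − (-0.2895/3.2118)·4.064140 = -1.145643
denominator = 1 − 4.185360 = -3.185360
p = -1.145643 / -3.185360 = 0.3597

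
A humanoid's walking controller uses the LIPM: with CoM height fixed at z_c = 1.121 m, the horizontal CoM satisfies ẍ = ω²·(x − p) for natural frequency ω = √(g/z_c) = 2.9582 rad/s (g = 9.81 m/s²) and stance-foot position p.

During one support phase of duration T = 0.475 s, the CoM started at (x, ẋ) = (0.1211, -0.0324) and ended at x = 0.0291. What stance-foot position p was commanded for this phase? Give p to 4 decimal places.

ωT = 2.9582·0.475 = 1.405145; cosh(ωT) = 2.160725, sinh(ωT) = 1.915393
x(T) = p + (x₀−p)·cosh(ωT) + (ẋ₀/ω)·sinh(ωT) ⇒ p·(1 − cosh) = x(T) − x₀·cosh − (ẋ₀/ω)·sinh
numerator   = 0.0291 − (0.1211)·2.160725 − (-0.0324/2.9582)·1.915393 = -0.211585
denominator = 1 − 2.160725 = -1.160725
p = -0.211585 / -1.160725 = 0.1823

p = 0.1823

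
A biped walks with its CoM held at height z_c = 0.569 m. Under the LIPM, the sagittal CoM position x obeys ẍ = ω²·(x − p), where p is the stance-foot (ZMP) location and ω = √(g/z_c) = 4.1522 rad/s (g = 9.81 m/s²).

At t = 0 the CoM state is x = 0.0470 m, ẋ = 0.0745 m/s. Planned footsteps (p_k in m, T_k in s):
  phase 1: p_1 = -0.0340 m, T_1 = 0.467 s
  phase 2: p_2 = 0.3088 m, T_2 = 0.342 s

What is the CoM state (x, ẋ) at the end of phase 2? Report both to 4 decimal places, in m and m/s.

x = 0.9823, ẋ = 3.1315

phase 1: p=-0.0340, T=0.467, ωT=1.939077, cosh=3.548085, sinh=3.404249; start (x,ẋ)=(0.047000, 0.074500) → end (x,ẋ)=(0.314475, 1.409277)
phase 2: p=0.3088, T=0.342, ωT=1.420052, cosh=2.189519, sinh=1.947818; start (x,ẋ)=(0.314475, 1.409277) → end (x,ẋ)=(0.982324, 3.131537)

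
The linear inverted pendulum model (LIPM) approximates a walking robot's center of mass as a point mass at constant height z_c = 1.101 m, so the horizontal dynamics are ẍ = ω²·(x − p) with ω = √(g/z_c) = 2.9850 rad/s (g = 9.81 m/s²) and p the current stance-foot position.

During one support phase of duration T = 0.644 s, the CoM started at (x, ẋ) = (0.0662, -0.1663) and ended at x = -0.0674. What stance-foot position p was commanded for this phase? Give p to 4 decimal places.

p = 0.0450

ωT = 2.9850·0.644 = 1.922340; cosh(ωT) = 3.491601, sinh(ωT) = 3.345337
x(T) = p + (x₀−p)·cosh(ωT) + (ẋ₀/ω)·sinh(ωT) ⇒ p·(1 − cosh) = x(T) − x₀·cosh − (ẋ₀/ω)·sinh
numerator   = -0.0674 − (0.0662)·3.491601 − (-0.1663/2.9850)·3.345337 = -0.112169
denominator = 1 − 3.491601 = -2.491601
p = -0.112169 / -2.491601 = 0.0450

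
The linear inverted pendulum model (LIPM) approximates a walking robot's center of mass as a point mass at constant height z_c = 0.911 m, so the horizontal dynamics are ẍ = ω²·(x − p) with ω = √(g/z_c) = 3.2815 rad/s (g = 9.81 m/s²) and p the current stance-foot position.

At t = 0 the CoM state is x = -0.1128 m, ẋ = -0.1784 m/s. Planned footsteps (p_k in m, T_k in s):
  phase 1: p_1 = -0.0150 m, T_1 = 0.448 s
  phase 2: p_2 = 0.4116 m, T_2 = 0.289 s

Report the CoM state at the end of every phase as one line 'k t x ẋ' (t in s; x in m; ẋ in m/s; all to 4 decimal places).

phase 1: p=-0.0150, T=0.448, ωT=1.470112, cosh=2.289811, sinh=2.059911; start (x,ẋ)=(-0.112800, -0.178400) → end (x,ẋ)=(-0.350931, -1.069591)
phase 2: p=0.4116, T=0.289, ωT=0.948353, cosh=1.484417, sinh=1.097039; start (x,ẋ)=(-0.350931, -1.069591) → end (x,ẋ)=(-1.077890, -4.332781)

1 0.4480 -0.3509 -1.0696
2 0.7370 -1.0779 -4.3328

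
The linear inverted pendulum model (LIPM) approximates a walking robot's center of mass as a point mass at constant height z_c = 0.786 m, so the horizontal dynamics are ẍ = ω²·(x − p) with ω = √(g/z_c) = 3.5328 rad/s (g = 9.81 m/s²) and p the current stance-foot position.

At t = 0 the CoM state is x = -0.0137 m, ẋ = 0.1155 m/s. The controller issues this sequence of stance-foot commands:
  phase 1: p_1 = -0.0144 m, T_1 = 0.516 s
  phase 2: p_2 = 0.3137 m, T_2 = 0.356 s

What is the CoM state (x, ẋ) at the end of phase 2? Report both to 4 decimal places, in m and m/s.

x = 0.0528, ẋ = -0.5868

phase 1: p=-0.0144, T=0.516, ωT=1.822925, cosh=3.175744, sinh=3.014192; start (x,ẋ)=(-0.013700, 0.115500) → end (x,ẋ)=(0.086368, 0.374252)
phase 2: p=0.3137, T=0.356, ωT=1.257677, cosh=1.900777, sinh=1.616463; start (x,ẋ)=(0.086368, 0.374252) → end (x,ẋ)=(0.052835, -0.586842)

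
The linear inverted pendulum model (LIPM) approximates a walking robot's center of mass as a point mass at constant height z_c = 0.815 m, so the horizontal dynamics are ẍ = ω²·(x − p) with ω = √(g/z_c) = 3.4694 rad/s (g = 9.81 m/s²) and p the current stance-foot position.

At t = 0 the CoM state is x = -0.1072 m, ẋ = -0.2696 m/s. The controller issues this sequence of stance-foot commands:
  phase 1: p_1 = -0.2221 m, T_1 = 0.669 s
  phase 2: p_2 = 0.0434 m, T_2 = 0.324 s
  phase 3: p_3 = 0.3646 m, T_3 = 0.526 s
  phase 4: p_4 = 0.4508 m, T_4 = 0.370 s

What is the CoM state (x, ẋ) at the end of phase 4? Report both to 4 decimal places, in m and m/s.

phase 1: p=-0.2221, T=0.669, ωT=2.321029, cosh=5.142159, sinh=5.043987; start (x,ẋ)=(-0.107200, -0.269600) → end (x,ẋ)=(-0.023224, 0.624379)
phase 2: p=0.0434, T=0.324, ωT=1.124086, cosh=1.701176, sinh=1.376226; start (x,ẋ)=(-0.023224, 0.624379) → end (x,ẋ)=(0.177737, 0.744071)
phase 3: p=0.3646, T=0.526, ωT=1.824904, cosh=3.181718, sinh=3.020485; start (x,ẋ)=(0.177737, 0.744071) → end (x,ẋ)=(0.417848, 0.409235)
phase 4: p=0.4508, T=0.370, ωT=1.283678, cosh=1.943455, sinh=1.666438; start (x,ẋ)=(0.417848, 0.409235) → end (x,ẋ)=(0.583324, 0.604815)

x = 0.5833, ẋ = 0.6048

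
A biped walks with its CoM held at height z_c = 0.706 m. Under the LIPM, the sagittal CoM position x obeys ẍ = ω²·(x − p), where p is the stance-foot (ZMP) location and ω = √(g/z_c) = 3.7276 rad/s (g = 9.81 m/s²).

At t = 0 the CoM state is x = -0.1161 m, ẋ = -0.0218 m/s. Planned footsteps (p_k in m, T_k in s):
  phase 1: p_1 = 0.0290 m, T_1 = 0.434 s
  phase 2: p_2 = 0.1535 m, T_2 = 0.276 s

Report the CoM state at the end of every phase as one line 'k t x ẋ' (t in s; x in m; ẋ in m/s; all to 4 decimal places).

phase 1: p=0.0290, T=0.434, ωT=1.617778, cosh=2.620108, sinh=2.421769; start (x,ẋ)=(-0.116100, -0.021800) → end (x,ẋ)=(-0.365341, -1.366992)
phase 2: p=0.1535, T=0.276, ωT=1.028818, cosh=1.577593, sinh=1.220163; start (x,ẋ)=(-0.365341, -1.366992) → end (x,ẋ)=(-1.112480, -4.516390)

1 0.4340 -0.3653 -1.3670
2 0.7100 -1.1125 -4.5164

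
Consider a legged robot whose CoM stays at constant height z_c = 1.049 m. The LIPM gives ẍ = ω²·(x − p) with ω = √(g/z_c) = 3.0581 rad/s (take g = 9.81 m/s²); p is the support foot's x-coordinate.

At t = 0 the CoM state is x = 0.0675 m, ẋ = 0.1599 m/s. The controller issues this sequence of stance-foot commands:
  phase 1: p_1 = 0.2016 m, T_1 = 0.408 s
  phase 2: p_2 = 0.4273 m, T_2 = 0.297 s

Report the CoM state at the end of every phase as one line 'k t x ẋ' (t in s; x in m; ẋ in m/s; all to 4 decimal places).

1 0.4080 0.0324 -0.3538
2 0.7050 -0.2621 -1.7641

phase 1: p=0.2016, T=0.408, ωT=1.247705, cosh=1.884752, sinh=1.597589; start (x,ẋ)=(0.067500, 0.159900) → end (x,ẋ)=(0.032388, -0.353785)
phase 2: p=0.4273, T=0.297, ωT=0.908256, cosh=1.441610, sinh=1.038383; start (x,ẋ)=(0.032388, -0.353785) → end (x,ẋ)=(-0.262137, -1.764054)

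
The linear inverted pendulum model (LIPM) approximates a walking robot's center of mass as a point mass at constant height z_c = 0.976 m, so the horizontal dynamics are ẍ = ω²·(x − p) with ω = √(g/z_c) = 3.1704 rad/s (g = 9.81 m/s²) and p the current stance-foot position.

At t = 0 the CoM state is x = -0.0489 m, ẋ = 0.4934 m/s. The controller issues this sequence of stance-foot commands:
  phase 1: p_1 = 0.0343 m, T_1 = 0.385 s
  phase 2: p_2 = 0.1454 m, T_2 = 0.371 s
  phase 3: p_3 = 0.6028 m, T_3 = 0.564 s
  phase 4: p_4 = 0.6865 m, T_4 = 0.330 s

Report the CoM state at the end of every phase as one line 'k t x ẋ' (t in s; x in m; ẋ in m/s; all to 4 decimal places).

1 0.3850 0.1218 0.5008
2 0.7560 0.3352 0.7794
3 1.3200 0.4948 -0.0700
4 1.6500 0.3525 -0.8702

phase 1: p=0.0343, T=0.385, ωT=1.220604, cosh=1.842143, sinh=1.547091; start (x,ẋ)=(-0.048900, 0.493400) → end (x,ẋ)=(0.121803, 0.500826)
phase 2: p=0.1454, T=0.371, ωT=1.176218, cosh=1.775267, sinh=1.466824; start (x,ẋ)=(0.121803, 0.500826) → end (x,ẋ)=(0.335222, 0.779363)
phase 3: p=0.6028, T=0.564, ωT=1.788106, cosh=3.072697, sinh=2.905420; start (x,ẋ)=(0.335222, 0.779363) → end (x,ẋ)=(0.494839, -0.070005)
phase 4: p=0.6865, T=0.330, ωT=1.046232, cosh=1.599081, sinh=1.247822; start (x,ẋ)=(0.494839, -0.070005) → end (x,ẋ)=(0.352465, -0.870174)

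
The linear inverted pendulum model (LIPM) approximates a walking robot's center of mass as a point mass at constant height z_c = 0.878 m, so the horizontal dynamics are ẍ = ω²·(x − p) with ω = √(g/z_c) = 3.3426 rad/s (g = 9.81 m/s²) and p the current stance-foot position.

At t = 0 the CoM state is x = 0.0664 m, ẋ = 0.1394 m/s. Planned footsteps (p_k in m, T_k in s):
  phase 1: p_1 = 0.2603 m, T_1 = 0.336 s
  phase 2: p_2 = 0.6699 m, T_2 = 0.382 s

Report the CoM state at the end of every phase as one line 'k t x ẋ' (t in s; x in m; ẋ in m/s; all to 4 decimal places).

phase 1: p=0.2603, T=0.336, ωT=1.123114, cosh=1.699839, sinh=1.374573; start (x,ẋ)=(0.066400, 0.139400) → end (x,ẋ)=(-0.011973, -0.653945)
phase 2: p=0.6699, T=0.382, ωT=1.276873, cosh=1.932160, sinh=1.653252; start (x,ẋ)=(-0.011973, -0.653945) → end (x,ẋ)=(-0.971030, -5.031667)

1 0.3360 -0.0120 -0.6539
2 0.7180 -0.9710 -5.0317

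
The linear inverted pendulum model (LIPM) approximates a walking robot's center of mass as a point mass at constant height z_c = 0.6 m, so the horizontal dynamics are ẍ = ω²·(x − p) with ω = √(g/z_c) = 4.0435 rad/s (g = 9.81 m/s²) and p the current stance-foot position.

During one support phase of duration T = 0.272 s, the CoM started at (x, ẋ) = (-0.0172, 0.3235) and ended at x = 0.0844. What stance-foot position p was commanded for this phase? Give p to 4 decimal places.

ωT = 4.0435·0.272 = 1.099832; cosh(ωT) = 1.668294, sinh(ωT) = 1.335367
x(T) = p + (x₀−p)·cosh(ωT) + (ẋ₀/ω)·sinh(ωT) ⇒ p·(1 − cosh) = x(T) − x₀·cosh − (ẋ₀/ω)·sinh
numerator   = 0.0844 − (-0.0172)·1.668294 − (0.3235/4.0435)·1.335367 = 0.006259
denominator = 1 − 1.668294 = -0.668294
p = 0.006259 / -0.668294 = -0.0094

p = -0.0094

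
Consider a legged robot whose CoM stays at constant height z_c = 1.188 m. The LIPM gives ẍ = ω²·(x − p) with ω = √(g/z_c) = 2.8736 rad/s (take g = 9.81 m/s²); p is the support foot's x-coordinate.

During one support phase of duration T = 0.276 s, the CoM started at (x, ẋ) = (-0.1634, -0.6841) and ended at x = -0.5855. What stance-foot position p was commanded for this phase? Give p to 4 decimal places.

ωT = 2.8736·0.276 = 0.793114; cosh(ωT) = 1.331351, sinh(ωT) = 0.878917
x(T) = p + (x₀−p)·cosh(ωT) + (ẋ₀/ω)·sinh(ωT) ⇒ p·(1 − cosh) = x(T) − x₀·cosh − (ẋ₀/ω)·sinh
numerator   = -0.5855 − (-0.1634)·1.331351 − (-0.6841/2.8736)·0.878917 = -0.158719
denominator = 1 − 1.331351 = -0.331351
p = -0.158719 / -0.331351 = 0.4790

p = 0.4790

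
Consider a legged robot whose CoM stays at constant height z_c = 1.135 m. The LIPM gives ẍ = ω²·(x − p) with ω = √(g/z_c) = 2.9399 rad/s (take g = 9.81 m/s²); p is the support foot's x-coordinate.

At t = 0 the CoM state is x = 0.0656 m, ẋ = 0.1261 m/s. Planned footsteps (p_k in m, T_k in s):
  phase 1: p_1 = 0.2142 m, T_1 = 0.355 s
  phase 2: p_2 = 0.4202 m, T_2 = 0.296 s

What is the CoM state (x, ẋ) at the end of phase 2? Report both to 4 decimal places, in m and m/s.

x = -0.2413, ẋ = -1.6080

phase 1: p=0.2142, T=0.355, ωT=1.043664, cosh=1.595883, sinh=1.243721; start (x,ẋ)=(0.065600, 0.126100) → end (x,ẋ)=(0.030398, -0.342102)
phase 2: p=0.4202, T=0.296, ωT=0.870210, cosh=1.403138, sinh=0.984275; start (x,ẋ)=(0.030398, -0.342102) → end (x,ẋ)=(-0.241281, -1.607975)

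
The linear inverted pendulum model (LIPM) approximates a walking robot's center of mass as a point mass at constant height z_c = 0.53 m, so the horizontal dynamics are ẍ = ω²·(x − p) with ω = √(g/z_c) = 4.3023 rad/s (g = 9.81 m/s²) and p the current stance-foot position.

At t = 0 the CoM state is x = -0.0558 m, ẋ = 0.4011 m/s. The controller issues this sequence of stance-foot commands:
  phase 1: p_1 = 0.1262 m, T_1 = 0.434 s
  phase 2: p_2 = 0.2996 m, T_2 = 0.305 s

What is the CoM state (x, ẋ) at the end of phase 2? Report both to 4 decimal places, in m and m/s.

x = -1.1182, ẋ = -5.8496

phase 1: p=0.1262, T=0.434, ωT=1.867198, cosh=3.312350, sinh=3.157793; start (x,ẋ)=(-0.055800, 0.401100) → end (x,ẋ)=(-0.182249, -1.144028)
phase 2: p=0.2996, T=0.305, ωT=1.312201, cosh=1.991784, sinh=1.722558; start (x,ẋ)=(-0.182249, -1.144028) → end (x,ẋ)=(-1.118186, -5.849620)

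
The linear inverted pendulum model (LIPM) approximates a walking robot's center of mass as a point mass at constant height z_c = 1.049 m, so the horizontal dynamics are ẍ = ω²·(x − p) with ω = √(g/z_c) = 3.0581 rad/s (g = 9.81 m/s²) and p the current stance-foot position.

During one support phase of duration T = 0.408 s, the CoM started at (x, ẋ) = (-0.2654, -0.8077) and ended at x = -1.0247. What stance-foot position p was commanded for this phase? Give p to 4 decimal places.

ωT = 3.0581·0.408 = 1.247705; cosh(ωT) = 1.884752, sinh(ωT) = 1.597589
x(T) = p + (x₀−p)·cosh(ωT) + (ẋ₀/ω)·sinh(ωT) ⇒ p·(1 − cosh) = x(T) − x₀·cosh − (ẋ₀/ω)·sinh
numerator   = -1.0247 − (-0.2654)·1.884752 − (-0.8077/3.0581)·1.597589 = -0.102534
denominator = 1 − 1.884752 = -0.884752
p = -0.102534 / -0.884752 = 0.1159

p = 0.1159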